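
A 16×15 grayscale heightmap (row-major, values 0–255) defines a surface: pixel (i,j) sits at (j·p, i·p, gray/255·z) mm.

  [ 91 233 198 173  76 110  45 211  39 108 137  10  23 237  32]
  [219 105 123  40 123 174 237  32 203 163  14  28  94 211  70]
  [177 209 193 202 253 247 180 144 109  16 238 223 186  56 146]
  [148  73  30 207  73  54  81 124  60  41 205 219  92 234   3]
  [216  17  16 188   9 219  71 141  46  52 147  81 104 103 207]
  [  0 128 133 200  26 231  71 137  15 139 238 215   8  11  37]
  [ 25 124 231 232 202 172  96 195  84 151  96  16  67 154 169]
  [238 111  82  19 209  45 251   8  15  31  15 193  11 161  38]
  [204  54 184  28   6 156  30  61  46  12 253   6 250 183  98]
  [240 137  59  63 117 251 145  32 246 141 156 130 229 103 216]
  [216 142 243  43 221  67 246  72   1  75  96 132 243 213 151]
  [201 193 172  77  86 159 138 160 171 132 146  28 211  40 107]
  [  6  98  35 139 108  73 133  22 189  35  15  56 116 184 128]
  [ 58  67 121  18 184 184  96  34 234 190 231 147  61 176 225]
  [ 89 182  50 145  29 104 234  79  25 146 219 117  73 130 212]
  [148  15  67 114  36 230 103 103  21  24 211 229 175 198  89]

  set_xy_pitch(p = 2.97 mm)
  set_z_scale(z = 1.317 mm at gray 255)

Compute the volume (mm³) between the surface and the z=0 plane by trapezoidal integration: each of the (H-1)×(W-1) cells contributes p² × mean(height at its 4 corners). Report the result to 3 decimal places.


1168.637

height_mm = gray/255 × 1.317; cell vol = 2.97² × mean(4 corners)
unit = 2.97² × 1.317 / (4×255) = 0.0113893 mm³ per gray-sum
row 0: Σ corner-gray over 14 cells = 6706  → 76.3769
row 1: Σ corner-gray over 14 cells = 8218  → 93.5976
row 2: Σ corner-gray over 14 cells = 7972  → 90.7958
row 3: Σ corner-gray over 14 cells = 5948  → 67.7438
row 4: Σ corner-gray over 14 cells = 5952  → 67.7893
row 5: Σ corner-gray over 14 cells = 6975  → 79.4406
row 6: Σ corner-gray over 14 cells = 6412  → 73.0284
row 7: Σ corner-gray over 14 cells = 5418  → 61.7074
row 8: Σ corner-gray over 14 cells = 6914  → 78.7459
row 9: Σ corner-gray over 14 cells = 8029  → 91.4450
row 10: Σ corner-gray over 14 cells = 7689  → 87.5726
row 11: Σ corner-gray over 14 cells = 6274  → 71.4567
row 12: Σ corner-gray over 14 cells = 6309  → 71.8553
row 13: Σ corner-gray over 14 cells = 7136  → 81.2743
row 14: Σ corner-gray over 14 cells = 6656  → 75.8074
Σ rows: total corner-gray = 102608  → 1168.6372 mm³


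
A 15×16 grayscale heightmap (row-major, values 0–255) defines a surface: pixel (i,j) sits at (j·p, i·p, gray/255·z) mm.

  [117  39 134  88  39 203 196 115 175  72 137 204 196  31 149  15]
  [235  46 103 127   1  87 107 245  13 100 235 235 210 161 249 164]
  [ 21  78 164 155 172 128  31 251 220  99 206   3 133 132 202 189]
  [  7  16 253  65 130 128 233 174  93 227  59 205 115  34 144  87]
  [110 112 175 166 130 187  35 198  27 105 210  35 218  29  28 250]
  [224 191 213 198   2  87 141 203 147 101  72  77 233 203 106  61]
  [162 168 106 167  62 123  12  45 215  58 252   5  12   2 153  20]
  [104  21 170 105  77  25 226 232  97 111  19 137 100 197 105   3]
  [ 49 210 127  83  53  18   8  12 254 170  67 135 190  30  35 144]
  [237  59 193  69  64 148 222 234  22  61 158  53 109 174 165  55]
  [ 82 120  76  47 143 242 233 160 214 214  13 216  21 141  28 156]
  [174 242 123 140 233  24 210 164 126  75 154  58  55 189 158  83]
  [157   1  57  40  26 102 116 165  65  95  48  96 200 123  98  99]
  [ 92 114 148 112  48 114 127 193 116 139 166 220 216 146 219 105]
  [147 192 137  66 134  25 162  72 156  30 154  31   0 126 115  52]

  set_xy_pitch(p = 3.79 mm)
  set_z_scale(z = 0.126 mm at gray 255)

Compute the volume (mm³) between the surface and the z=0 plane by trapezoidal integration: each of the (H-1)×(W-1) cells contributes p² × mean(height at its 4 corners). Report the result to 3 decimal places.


height_mm = gray/255 × 0.126; cell vol = 3.79² × mean(4 corners)
unit = 3.79² × 0.126 / (4×255) = 0.00177439 mm³ per gray-sum
row 0: Σ corner-gray over 15 cells = 7925  → 14.0620
row 1: Σ corner-gray over 15 cells = 8395  → 14.8960
row 2: Σ corner-gray over 15 cells = 8004  → 14.2022
row 3: Σ corner-gray over 15 cells = 7516  → 13.3363
row 4: Σ corner-gray over 15 cells = 7903  → 14.0230
row 5: Σ corner-gray over 15 cells = 7175  → 12.7312
row 6: Σ corner-gray over 15 cells = 6293  → 11.1662
row 7: Σ corner-gray over 15 cells = 6328  → 11.2283
row 8: Σ corner-gray over 15 cells = 6731  → 11.9434
row 9: Σ corner-gray over 15 cells = 7728  → 13.7125
row 10: Σ corner-gray over 15 cells = 8133  → 14.4311
row 11: Σ corner-gray over 15 cells = 6879  → 12.2060
row 12: Σ corner-gray over 15 cells = 7073  → 12.5503
row 13: Σ corner-gray over 15 cells = 7352  → 13.0453
Σ rows: total corner-gray = 103435  → 183.5339 mm³

183.534


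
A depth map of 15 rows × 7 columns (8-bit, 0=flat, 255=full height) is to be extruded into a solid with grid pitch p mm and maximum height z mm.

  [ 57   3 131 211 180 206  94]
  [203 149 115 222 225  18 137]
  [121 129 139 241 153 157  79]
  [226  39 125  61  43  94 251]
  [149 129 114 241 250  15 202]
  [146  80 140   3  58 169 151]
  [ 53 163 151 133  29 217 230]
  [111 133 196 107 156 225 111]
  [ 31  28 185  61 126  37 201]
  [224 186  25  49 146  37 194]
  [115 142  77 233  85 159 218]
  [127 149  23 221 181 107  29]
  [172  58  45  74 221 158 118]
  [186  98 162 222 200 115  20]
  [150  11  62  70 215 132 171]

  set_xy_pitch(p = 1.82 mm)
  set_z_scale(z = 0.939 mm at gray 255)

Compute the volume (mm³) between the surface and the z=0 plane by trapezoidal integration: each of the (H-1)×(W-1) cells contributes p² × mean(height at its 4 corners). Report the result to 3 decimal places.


height_mm = gray/255 × 0.939; cell vol = 1.82² × mean(4 corners)
unit = 1.82² × 0.939 / (4×255) = 0.00304936 mm³ per gray-sum
row 0: Σ corner-gray over 6 cells = 3411  → 10.4014
row 1: Σ corner-gray over 6 cells = 3636  → 11.0875
row 2: Σ corner-gray over 6 cells = 3039  → 9.2670
row 3: Σ corner-gray over 6 cells = 3050  → 9.3005
row 4: Σ corner-gray over 6 cells = 3046  → 9.2883
row 5: Σ corner-gray over 6 cells = 2866  → 8.7395
row 6: Σ corner-gray over 6 cells = 3525  → 10.7490
row 7: Σ corner-gray over 6 cells = 2962  → 9.0322
row 8: Σ corner-gray over 6 cells = 2410  → 7.3489
row 9: Σ corner-gray over 6 cells = 3029  → 9.2365
row 10: Σ corner-gray over 6 cells = 3243  → 9.8891
row 11: Σ corner-gray over 6 cells = 2920  → 8.9041
row 12: Σ corner-gray over 6 cells = 3202  → 9.7640
row 13: Σ corner-gray over 6 cells = 3101  → 9.4561
Σ rows: total corner-gray = 43440  → 132.4640 mm³

132.464


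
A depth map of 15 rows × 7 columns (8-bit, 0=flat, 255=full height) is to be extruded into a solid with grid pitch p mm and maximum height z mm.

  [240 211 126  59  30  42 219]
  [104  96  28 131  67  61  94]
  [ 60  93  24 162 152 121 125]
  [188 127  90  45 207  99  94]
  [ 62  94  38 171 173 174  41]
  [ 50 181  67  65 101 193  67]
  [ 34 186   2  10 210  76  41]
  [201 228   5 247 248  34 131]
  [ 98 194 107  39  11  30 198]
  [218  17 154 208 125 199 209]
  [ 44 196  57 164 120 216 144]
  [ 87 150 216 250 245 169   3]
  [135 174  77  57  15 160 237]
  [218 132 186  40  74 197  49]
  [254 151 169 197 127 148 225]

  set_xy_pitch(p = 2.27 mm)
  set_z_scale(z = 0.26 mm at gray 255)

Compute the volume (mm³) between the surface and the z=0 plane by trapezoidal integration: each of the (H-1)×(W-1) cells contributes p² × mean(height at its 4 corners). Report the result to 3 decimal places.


54.197

height_mm = gray/255 × 0.26; cell vol = 2.27² × mean(4 corners)
unit = 2.27² × 0.26 / (4×255) = 0.00131348 mm³ per gray-sum
row 0: Σ corner-gray over 6 cells = 2359  → 3.0985
row 1: Σ corner-gray over 6 cells = 2253  → 2.9593
row 2: Σ corner-gray over 6 cells = 2707  → 3.5556
row 3: Σ corner-gray over 6 cells = 2821  → 3.7053
row 4: Σ corner-gray over 6 cells = 2734  → 3.5911
row 5: Σ corner-gray over 6 cells = 2374  → 3.1182
row 6: Σ corner-gray over 6 cells = 2899  → 3.8078
row 7: Σ corner-gray over 6 cells = 2914  → 3.8275
row 8: Σ corner-gray over 6 cells = 2891  → 3.7973
row 9: Σ corner-gray over 6 cells = 3527  → 4.6327
row 10: Σ corner-gray over 6 cells = 3844  → 5.0490
row 11: Σ corner-gray over 6 cells = 3488  → 4.5814
row 12: Σ corner-gray over 6 cells = 2863  → 3.7605
row 13: Σ corner-gray over 6 cells = 3588  → 4.7128
Σ rows: total corner-gray = 41262  → 54.1970 mm³


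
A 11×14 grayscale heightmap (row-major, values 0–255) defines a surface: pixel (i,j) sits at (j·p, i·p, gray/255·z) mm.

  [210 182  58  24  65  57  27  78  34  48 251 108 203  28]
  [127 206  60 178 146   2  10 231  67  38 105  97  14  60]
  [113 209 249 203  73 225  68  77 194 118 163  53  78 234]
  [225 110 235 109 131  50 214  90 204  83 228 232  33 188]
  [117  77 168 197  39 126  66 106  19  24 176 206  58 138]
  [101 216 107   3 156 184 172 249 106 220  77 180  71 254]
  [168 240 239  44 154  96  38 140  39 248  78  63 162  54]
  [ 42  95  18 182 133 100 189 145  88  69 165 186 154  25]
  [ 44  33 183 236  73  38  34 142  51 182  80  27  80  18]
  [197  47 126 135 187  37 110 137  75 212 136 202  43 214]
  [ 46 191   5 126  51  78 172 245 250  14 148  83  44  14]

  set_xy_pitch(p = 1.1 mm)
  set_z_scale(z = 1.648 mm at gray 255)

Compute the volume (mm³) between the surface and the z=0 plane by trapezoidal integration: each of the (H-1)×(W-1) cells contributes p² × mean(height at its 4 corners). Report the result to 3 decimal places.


123.258

height_mm = gray/255 × 1.648; cell vol = 1.1² × mean(4 corners)
unit = 1.1² × 1.648 / (4×255) = 0.00195498 mm³ per gray-sum
row 0: Σ corner-gray over 13 cells = 5003  → 9.7808
row 1: Σ corner-gray over 13 cells = 6262  → 12.2421
row 2: Σ corner-gray over 13 cells = 7618  → 14.8930
row 3: Σ corner-gray over 13 cells = 6630  → 12.9615
row 4: Σ corner-gray over 13 cells = 6616  → 12.9342
row 5: Σ corner-gray over 13 cells = 7141  → 13.9605
row 6: Σ corner-gray over 13 cells = 6419  → 12.5490
row 7: Σ corner-gray over 13 cells = 5495  → 10.7426
row 8: Σ corner-gray over 13 cells = 5685  → 11.1141
row 9: Σ corner-gray over 13 cells = 6179  → 12.0798
Σ rows: total corner-gray = 63048  → 123.2576 mm³


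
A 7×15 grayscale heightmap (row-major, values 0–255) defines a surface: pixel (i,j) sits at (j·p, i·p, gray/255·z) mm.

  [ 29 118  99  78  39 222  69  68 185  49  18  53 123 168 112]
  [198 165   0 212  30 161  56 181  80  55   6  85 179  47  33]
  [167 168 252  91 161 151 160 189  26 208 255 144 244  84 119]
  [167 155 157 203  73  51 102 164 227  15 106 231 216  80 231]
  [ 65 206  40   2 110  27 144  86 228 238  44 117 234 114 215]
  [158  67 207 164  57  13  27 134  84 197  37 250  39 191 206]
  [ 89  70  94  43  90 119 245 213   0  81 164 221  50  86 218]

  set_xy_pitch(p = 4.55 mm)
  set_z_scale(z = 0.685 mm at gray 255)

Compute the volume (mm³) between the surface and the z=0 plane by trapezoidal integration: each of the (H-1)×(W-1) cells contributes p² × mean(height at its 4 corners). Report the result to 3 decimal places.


583.988

height_mm = gray/255 × 0.685; cell vol = 4.55² × mean(4 corners)
unit = 4.55² × 0.685 / (4×255) = 0.0139031 mm³ per gray-sum
row 0: Σ corner-gray over 14 cells = 5464  → 75.9668
row 1: Σ corner-gray over 14 cells = 7297  → 101.4513
row 2: Σ corner-gray over 14 cells = 8510  → 118.3158
row 3: Σ corner-gray over 14 cells = 7418  → 103.1336
row 4: Σ corner-gray over 14 cells = 6758  → 93.9575
row 5: Σ corner-gray over 14 cells = 6557  → 91.1630
Σ rows: total corner-gray = 42004  → 583.9879 mm³


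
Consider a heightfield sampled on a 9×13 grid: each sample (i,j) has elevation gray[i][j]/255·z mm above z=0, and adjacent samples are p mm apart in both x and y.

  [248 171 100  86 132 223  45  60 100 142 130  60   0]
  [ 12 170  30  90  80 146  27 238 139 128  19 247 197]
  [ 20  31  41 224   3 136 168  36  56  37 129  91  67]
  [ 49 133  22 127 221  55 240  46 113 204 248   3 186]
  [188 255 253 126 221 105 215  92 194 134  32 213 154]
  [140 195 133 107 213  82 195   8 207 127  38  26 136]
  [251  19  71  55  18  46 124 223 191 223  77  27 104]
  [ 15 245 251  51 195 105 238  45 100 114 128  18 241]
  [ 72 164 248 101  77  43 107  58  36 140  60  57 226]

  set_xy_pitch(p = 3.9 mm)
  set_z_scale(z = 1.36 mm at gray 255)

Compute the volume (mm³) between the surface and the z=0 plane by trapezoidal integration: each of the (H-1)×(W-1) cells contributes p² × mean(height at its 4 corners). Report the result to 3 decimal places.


940.951

height_mm = gray/255 × 1.36; cell vol = 3.9² × mean(4 corners)
unit = 3.9² × 1.36 / (4×255) = 0.02028 mm³ per gray-sum
row 0: Σ corner-gray over 12 cells = 5583  → 113.2232
row 1: Σ corner-gray over 12 cells = 4828  → 97.9118
row 2: Σ corner-gray over 12 cells = 5050  → 102.4140
row 3: Σ corner-gray over 12 cells = 7081  → 143.6027
row 4: Σ corner-gray over 12 cells = 6960  → 141.1488
row 5: Σ corner-gray over 12 cells = 5441  → 110.3435
row 6: Σ corner-gray over 12 cells = 5739  → 116.3869
row 7: Σ corner-gray over 12 cells = 5716  → 115.9205
Σ rows: total corner-gray = 46398  → 940.9514 mm³


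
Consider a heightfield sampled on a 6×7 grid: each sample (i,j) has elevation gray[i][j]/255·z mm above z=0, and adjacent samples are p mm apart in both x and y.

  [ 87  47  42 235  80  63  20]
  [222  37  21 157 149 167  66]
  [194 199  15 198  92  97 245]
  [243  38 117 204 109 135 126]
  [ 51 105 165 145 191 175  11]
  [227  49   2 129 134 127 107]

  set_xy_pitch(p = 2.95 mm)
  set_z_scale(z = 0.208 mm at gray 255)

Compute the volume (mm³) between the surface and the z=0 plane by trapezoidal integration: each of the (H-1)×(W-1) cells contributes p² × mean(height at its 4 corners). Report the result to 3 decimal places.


25.975

height_mm = gray/255 × 0.208; cell vol = 2.95² × mean(4 corners)
unit = 2.95² × 0.208 / (4×255) = 0.00177463 mm³ per gray-sum
row 0: Σ corner-gray over 6 cells = 2391  → 4.2431
row 1: Σ corner-gray over 6 cells = 2991  → 5.3079
row 2: Σ corner-gray over 6 cells = 3216  → 5.7072
row 3: Σ corner-gray over 6 cells = 3199  → 5.6770
row 4: Σ corner-gray over 6 cells = 2840  → 5.0399
Σ rows: total corner-gray = 14637  → 25.9752 mm³


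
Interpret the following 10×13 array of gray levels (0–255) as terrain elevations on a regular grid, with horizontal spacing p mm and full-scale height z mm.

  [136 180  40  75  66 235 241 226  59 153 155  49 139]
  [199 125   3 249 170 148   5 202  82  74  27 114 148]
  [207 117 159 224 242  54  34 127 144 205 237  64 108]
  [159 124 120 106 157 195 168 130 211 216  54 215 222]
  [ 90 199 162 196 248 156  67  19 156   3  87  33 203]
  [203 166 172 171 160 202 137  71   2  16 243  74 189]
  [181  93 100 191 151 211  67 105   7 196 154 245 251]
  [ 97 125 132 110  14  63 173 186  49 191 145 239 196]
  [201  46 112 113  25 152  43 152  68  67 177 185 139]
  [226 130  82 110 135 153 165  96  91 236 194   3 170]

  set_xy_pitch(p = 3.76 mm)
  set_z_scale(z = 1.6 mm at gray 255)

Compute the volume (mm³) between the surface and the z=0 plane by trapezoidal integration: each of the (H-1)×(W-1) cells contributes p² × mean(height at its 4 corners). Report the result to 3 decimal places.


height_mm = gray/255 × 1.6; cell vol = 3.76² × mean(4 corners)
unit = 3.76² × 1.6 / (4×255) = 0.0221766 mm³ per gray-sum
row 0: Σ corner-gray over 12 cells = 5978  → 132.5719
row 1: Σ corner-gray over 12 cells = 6274  → 139.1362
row 2: Σ corner-gray over 12 cells = 7302  → 161.9337
row 3: Σ corner-gray over 12 cells = 6718  → 148.9826
row 4: Σ corner-gray over 12 cells = 6165  → 136.7189
row 5: Σ corner-gray over 12 cells = 6692  → 148.4060
row 6: Σ corner-gray over 12 cells = 6619  → 146.7871
row 7: Σ corner-gray over 12 cells = 5767  → 127.8926
row 8: Σ corner-gray over 12 cells = 5806  → 128.7575
Σ rows: total corner-gray = 57321  → 1271.1865 mm³

1271.186


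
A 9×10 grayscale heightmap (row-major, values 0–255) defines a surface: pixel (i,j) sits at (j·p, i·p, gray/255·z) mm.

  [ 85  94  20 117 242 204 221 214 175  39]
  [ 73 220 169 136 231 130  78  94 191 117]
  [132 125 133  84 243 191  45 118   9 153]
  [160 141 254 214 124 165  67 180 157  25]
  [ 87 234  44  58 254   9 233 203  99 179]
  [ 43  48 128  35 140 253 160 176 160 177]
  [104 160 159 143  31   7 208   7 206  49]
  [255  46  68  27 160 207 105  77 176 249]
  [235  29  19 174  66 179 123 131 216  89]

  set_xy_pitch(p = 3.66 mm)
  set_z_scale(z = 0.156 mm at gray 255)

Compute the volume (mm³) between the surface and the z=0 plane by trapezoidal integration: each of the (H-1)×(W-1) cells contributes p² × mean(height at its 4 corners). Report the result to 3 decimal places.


79.044

height_mm = gray/255 × 0.156; cell vol = 3.66² × mean(4 corners)
unit = 3.66² × 0.156 / (4×255) = 0.00204874 mm³ per gray-sum
row 0: Σ corner-gray over 9 cells = 5386  → 11.0345
row 1: Σ corner-gray over 9 cells = 4869  → 9.9753
row 2: Σ corner-gray over 9 cells = 4970  → 10.1822
row 3: Σ corner-gray over 9 cells = 5323  → 10.9054
row 4: Σ corner-gray over 9 cells = 4954  → 10.1495
row 5: Σ corner-gray over 9 cells = 4415  → 9.0452
row 6: Σ corner-gray over 9 cells = 4231  → 8.6682
row 7: Σ corner-gray over 9 cells = 4434  → 9.0841
Σ rows: total corner-gray = 38582  → 79.0444 mm³


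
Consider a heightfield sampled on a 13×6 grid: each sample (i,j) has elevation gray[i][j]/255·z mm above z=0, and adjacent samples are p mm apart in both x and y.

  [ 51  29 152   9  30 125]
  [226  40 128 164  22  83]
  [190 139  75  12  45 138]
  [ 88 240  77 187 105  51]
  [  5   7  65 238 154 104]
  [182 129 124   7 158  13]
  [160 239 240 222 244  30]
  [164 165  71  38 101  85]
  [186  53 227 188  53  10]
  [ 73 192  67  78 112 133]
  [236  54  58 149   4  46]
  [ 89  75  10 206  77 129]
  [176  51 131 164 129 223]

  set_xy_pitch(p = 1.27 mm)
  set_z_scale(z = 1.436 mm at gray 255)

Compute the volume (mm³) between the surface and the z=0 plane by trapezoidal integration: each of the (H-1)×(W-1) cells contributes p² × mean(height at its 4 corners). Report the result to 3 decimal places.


height_mm = gray/255 × 1.436; cell vol = 1.27² × mean(4 corners)
unit = 1.27² × 1.436 / (4×255) = 0.00227071 mm³ per gray-sum
row 0: Σ corner-gray over 5 cells = 1633  → 3.7081
row 1: Σ corner-gray over 5 cells = 1887  → 4.2848
row 2: Σ corner-gray over 5 cells = 2227  → 5.0569
row 3: Σ corner-gray over 5 cells = 2394  → 5.4361
row 4: Σ corner-gray over 5 cells = 2068  → 4.6958
row 5: Σ corner-gray over 5 cells = 3111  → 7.0642
row 6: Σ corner-gray over 5 cells = 3079  → 6.9915
row 7: Σ corner-gray over 5 cells = 2237  → 5.0796
row 8: Σ corner-gray over 5 cells = 2342  → 5.3180
row 9: Σ corner-gray over 5 cells = 1916  → 4.3507
row 10: Σ corner-gray over 5 cells = 1766  → 4.0101
row 11: Σ corner-gray over 5 cells = 2303  → 5.2294
Σ rows: total corner-gray = 26963  → 61.2252 mm³

61.225


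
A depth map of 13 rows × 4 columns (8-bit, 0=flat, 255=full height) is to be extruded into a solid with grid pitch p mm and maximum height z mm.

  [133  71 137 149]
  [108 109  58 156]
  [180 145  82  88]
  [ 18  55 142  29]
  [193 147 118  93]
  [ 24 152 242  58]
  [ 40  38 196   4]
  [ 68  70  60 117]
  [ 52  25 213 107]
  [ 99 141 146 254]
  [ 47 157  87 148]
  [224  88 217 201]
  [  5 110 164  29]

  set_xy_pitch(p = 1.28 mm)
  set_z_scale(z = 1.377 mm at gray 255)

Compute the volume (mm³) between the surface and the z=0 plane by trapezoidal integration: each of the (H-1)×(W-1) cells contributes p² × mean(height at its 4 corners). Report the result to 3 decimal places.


36.823

height_mm = gray/255 × 1.377; cell vol = 1.28² × mean(4 corners)
unit = 1.28² × 1.377 / (4×255) = 0.00221184 mm³ per gray-sum
row 0: Σ corner-gray over 3 cells = 1296  → 2.8665
row 1: Σ corner-gray over 3 cells = 1320  → 2.9196
row 2: Σ corner-gray over 3 cells = 1163  → 2.5724
row 3: Σ corner-gray over 3 cells = 1257  → 2.7803
row 4: Σ corner-gray over 3 cells = 1686  → 3.7292
row 5: Σ corner-gray over 3 cells = 1382  → 3.0568
row 6: Σ corner-gray over 3 cells = 957  → 2.1167
row 7: Σ corner-gray over 3 cells = 1080  → 2.3888
row 8: Σ corner-gray over 3 cells = 1562  → 3.4549
row 9: Σ corner-gray over 3 cells = 1610  → 3.5611
row 10: Σ corner-gray over 3 cells = 1718  → 3.7999
row 11: Σ corner-gray over 3 cells = 1617  → 3.5765
Σ rows: total corner-gray = 16648  → 36.8227 mm³


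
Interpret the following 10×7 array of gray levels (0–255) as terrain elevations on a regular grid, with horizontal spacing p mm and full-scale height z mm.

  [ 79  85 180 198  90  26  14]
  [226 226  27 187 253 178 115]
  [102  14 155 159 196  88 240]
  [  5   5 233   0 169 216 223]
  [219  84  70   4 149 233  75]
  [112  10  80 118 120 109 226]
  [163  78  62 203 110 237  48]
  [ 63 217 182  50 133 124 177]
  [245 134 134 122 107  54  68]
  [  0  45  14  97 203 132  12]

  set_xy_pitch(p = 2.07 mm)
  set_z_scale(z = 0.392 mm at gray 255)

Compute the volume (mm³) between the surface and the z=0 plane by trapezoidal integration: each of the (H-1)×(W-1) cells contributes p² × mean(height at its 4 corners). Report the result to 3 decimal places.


height_mm = gray/255 × 0.392; cell vol = 2.07² × mean(4 corners)
unit = 2.07² × 0.392 / (4×255) = 0.00164675 mm³ per gray-sum
row 0: Σ corner-gray over 6 cells = 3334  → 5.4903
row 1: Σ corner-gray over 6 cells = 3649  → 6.0090
row 2: Σ corner-gray over 6 cells = 3040  → 5.0061
row 3: Σ corner-gray over 6 cells = 2848  → 4.6899
row 4: Σ corner-gray over 6 cells = 2586  → 4.2585
row 5: Σ corner-gray over 6 cells = 2803  → 4.6158
row 6: Σ corner-gray over 6 cells = 3243  → 5.3404
row 7: Σ corner-gray over 6 cells = 3067  → 5.0506
row 8: Σ corner-gray over 6 cells = 2409  → 3.9670
Σ rows: total corner-gray = 26979  → 44.4276 mm³

44.428


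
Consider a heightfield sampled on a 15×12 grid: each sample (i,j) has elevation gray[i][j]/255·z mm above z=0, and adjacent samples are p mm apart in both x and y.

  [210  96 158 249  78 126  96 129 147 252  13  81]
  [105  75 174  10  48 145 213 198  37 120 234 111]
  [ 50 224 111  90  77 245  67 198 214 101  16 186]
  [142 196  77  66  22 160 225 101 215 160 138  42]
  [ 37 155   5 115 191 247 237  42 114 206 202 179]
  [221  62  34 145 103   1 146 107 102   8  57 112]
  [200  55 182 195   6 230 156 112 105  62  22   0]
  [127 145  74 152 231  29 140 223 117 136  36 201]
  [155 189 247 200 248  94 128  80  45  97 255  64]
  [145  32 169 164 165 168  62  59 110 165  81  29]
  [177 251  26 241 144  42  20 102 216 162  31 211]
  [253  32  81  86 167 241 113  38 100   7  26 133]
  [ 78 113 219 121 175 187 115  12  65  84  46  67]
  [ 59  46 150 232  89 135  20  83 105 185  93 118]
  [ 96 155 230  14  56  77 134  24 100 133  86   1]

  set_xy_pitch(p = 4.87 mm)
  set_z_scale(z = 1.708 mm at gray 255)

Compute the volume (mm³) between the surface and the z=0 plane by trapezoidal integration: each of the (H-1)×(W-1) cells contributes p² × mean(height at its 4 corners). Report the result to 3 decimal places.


2967.047

height_mm = gray/255 × 1.708; cell vol = 4.87² × mean(4 corners)
unit = 4.87² × 1.708 / (4×255) = 0.0397142 mm³ per gray-sum
row 0: Σ corner-gray over 11 cells = 5703  → 226.4900
row 1: Σ corner-gray over 11 cells = 5646  → 224.2263
row 2: Σ corner-gray over 11 cells = 5826  → 231.3748
row 3: Σ corner-gray over 11 cells = 6148  → 244.1628
row 4: Σ corner-gray over 11 cells = 5107  → 202.8203
row 5: Σ corner-gray over 11 cells = 4313  → 171.2873
row 6: Σ corner-gray over 11 cells = 5344  → 212.2326
row 7: Σ corner-gray over 11 cells = 6279  → 249.3653
row 8: Σ corner-gray over 11 cells = 5909  → 234.6711
row 9: Σ corner-gray over 11 cells = 5382  → 213.7417
row 10: Σ corner-gray over 11 cells = 5026  → 199.6035
row 11: Σ corner-gray over 11 cells = 4587  → 182.1690
row 12: Σ corner-gray over 11 cells = 4872  → 193.4875
row 13: Σ corner-gray over 11 cells = 4568  → 181.4144
Σ rows: total corner-gray = 74710  → 2967.0465 mm³


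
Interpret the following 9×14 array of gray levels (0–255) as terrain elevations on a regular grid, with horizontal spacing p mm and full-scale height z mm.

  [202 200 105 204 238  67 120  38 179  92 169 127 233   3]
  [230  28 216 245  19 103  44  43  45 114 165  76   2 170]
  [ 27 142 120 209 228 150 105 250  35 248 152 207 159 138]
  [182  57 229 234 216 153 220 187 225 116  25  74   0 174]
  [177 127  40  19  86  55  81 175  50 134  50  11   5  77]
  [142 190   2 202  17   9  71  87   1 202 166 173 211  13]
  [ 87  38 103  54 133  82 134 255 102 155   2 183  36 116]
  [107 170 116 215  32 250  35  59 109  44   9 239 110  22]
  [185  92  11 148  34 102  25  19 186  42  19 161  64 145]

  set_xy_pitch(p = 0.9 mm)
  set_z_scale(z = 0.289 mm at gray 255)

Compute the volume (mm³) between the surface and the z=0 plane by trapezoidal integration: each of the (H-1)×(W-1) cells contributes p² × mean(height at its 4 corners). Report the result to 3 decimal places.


height_mm = gray/255 × 0.289; cell vol = 0.9² × mean(4 corners)
unit = 0.9² × 0.289 / (4×255) = 0.0002295 mm³ per gray-sum
row 0: Σ corner-gray over 13 cells = 6349  → 1.4571
row 1: Σ corner-gray over 13 cells = 6775  → 1.5549
row 2: Σ corner-gray over 13 cells = 8003  → 1.8367
row 3: Σ corner-gray over 13 cells = 5748  → 1.3192
row 4: Σ corner-gray over 13 cells = 4737  → 1.0871
row 5: Σ corner-gray over 13 cells = 5574  → 1.2792
row 6: Σ corner-gray over 13 cells = 5662  → 1.2994
row 7: Σ corner-gray over 13 cells = 5041  → 1.1569
Σ rows: total corner-gray = 47889  → 10.9905 mm³

10.991


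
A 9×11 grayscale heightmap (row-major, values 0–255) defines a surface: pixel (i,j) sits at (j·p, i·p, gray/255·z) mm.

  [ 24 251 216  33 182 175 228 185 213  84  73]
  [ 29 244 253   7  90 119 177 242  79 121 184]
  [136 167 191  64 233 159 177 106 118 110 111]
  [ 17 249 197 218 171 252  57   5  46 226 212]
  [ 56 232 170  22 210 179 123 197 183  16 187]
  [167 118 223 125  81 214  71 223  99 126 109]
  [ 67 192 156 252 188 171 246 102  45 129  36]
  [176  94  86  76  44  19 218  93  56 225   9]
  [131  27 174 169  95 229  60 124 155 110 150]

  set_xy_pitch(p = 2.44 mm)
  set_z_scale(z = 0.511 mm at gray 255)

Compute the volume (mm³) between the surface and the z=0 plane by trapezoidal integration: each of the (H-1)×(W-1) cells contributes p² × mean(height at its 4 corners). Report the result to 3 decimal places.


height_mm = gray/255 × 0.511; cell vol = 2.44² × mean(4 corners)
unit = 2.44² × 0.511 / (4×255) = 0.00298264 mm³ per gray-sum
row 0: Σ corner-gray over 10 cells = 6108  → 18.2179
row 1: Σ corner-gray over 10 cells = 5774  → 17.2217
row 2: Σ corner-gray over 10 cells = 5968  → 17.8004
row 3: Σ corner-gray over 10 cells = 5978  → 17.8302
row 4: Σ corner-gray over 10 cells = 5743  → 17.1293
row 5: Σ corner-gray over 10 cells = 5901  → 17.6005
row 6: Σ corner-gray over 10 cells = 5072  → 15.1279
row 7: Σ corner-gray over 10 cells = 4574  → 13.6426
Σ rows: total corner-gray = 45118  → 134.5706 mm³

134.571


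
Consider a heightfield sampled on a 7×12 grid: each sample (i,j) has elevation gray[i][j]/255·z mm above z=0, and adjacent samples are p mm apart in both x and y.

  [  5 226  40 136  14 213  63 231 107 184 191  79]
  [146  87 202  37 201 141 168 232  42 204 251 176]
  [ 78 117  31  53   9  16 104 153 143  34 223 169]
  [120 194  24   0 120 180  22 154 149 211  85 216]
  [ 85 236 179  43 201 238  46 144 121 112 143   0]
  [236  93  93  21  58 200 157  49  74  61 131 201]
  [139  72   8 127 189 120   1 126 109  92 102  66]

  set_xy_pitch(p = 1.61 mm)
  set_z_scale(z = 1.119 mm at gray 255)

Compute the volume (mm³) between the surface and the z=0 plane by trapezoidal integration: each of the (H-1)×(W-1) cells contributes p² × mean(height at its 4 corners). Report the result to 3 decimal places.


height_mm = gray/255 × 1.119; cell vol = 1.61² × mean(4 corners)
unit = 1.61² × 1.119 / (4×255) = 0.00284369 mm³ per gray-sum
row 0: Σ corner-gray over 11 cells = 6346  → 18.0460
row 1: Σ corner-gray over 11 cells = 5465  → 15.5407
row 2: Σ corner-gray over 11 cells = 4627  → 13.1577
row 3: Σ corner-gray over 11 cells = 5625  → 15.9957
row 4: Σ corner-gray over 11 cells = 5322  → 15.1341
row 5: Σ corner-gray over 11 cells = 4408  → 12.5350
Σ rows: total corner-gray = 31793  → 90.4093 mm³

90.409


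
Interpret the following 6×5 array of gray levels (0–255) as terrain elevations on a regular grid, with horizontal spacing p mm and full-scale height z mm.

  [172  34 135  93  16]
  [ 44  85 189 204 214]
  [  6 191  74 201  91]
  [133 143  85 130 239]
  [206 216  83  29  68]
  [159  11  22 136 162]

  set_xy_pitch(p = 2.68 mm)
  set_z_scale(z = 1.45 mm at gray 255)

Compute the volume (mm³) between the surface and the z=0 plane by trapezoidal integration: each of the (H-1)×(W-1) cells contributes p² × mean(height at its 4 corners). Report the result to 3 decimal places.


height_mm = gray/255 × 1.45; cell vol = 2.68² × mean(4 corners)
unit = 2.68² × 1.45 / (4×255) = 0.0102103 mm³ per gray-sum
row 0: Σ corner-gray over 4 cells = 1926  → 19.6650
row 1: Σ corner-gray over 4 cells = 2243  → 22.9016
row 2: Σ corner-gray over 4 cells = 2117  → 21.6152
row 3: Σ corner-gray over 4 cells = 2018  → 20.6043
row 4: Σ corner-gray over 4 cells = 1589  → 16.2241
Σ rows: total corner-gray = 9893  → 101.0102 mm³

101.010


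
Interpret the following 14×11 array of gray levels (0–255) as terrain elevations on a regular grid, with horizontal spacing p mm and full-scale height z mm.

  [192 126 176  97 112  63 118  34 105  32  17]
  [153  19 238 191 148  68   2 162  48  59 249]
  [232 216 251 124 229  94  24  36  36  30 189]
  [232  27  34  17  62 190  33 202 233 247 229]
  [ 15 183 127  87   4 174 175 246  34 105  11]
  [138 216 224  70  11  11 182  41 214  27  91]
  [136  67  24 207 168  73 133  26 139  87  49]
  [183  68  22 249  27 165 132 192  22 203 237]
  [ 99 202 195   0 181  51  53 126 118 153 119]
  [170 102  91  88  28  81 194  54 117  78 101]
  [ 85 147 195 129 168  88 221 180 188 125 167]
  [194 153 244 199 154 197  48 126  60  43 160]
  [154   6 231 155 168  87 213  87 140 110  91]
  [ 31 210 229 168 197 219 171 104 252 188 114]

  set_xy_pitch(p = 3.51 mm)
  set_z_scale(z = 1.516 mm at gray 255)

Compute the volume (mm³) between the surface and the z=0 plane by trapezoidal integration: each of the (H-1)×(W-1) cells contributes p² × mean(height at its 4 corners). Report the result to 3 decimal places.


1176.302

height_mm = gray/255 × 1.516; cell vol = 3.51² × mean(4 corners)
unit = 3.51² × 1.516 / (4×255) = 0.0183111 mm³ per gray-sum
row 0: Σ corner-gray over 10 cells = 4207  → 77.0346
row 1: Σ corner-gray over 10 cells = 4773  → 87.3986
row 2: Σ corner-gray over 10 cells = 5052  → 92.5074
row 3: Σ corner-gray over 10 cells = 4847  → 88.7537
row 4: Σ corner-gray over 10 cells = 4517  → 82.7110
row 5: Σ corner-gray over 10 cells = 4254  → 77.8952
row 6: Σ corner-gray over 10 cells = 4613  → 84.4689
row 7: Σ corner-gray over 10 cells = 4956  → 90.7496
row 8: Σ corner-gray over 10 cells = 4313  → 78.9756
row 9: Σ corner-gray over 10 cells = 5071  → 92.8553
row 10: Σ corner-gray over 10 cells = 5936  → 108.6944
row 11: Σ corner-gray over 10 cells = 5441  → 99.6304
row 12: Σ corner-gray over 10 cells = 6260  → 114.6272
Σ rows: total corner-gray = 64240  → 1176.3019 mm³


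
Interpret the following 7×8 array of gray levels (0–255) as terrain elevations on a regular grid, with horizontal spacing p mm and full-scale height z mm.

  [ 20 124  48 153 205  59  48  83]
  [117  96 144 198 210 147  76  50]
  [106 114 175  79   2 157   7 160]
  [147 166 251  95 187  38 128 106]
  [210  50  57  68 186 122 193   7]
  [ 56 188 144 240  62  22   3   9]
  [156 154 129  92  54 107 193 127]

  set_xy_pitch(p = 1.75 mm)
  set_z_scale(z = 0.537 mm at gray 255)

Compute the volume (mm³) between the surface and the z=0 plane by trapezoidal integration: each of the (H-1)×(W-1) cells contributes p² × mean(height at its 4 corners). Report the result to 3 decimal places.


height_mm = gray/255 × 0.537; cell vol = 1.75² × mean(4 corners)
unit = 1.75² × 0.537 / (4×255) = 0.00161232 mm³ per gray-sum
row 0: Σ corner-gray over 7 cells = 3286  → 5.2981
row 1: Σ corner-gray over 7 cells = 3243  → 5.2287
row 2: Σ corner-gray over 7 cells = 3317  → 5.3481
row 3: Σ corner-gray over 7 cells = 3552  → 5.7269
row 4: Σ corner-gray over 7 cells = 2952  → 4.7596
row 5: Σ corner-gray over 7 cells = 3124  → 5.0369
Σ rows: total corner-gray = 19474  → 31.3982 mm³

31.398


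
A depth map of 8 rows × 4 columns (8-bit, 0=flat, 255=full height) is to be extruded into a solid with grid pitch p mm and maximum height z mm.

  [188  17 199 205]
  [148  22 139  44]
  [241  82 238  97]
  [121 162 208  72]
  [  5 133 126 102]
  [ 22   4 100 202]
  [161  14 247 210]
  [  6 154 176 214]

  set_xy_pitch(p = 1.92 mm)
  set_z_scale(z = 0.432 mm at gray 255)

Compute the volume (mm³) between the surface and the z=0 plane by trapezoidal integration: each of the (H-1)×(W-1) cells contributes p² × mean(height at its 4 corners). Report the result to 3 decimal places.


16.323

height_mm = gray/255 × 0.432; cell vol = 1.92² × mean(4 corners)
unit = 1.92² × 0.432 / (4×255) = 0.0015613 mm³ per gray-sum
row 0: Σ corner-gray over 3 cells = 1339  → 2.0906
row 1: Σ corner-gray over 3 cells = 1492  → 2.3295
row 2: Σ corner-gray over 3 cells = 1911  → 2.9836
row 3: Σ corner-gray over 3 cells = 1558  → 2.4325
row 4: Σ corner-gray over 3 cells = 1057  → 1.6503
row 5: Σ corner-gray over 3 cells = 1325  → 2.0687
row 6: Σ corner-gray over 3 cells = 1773  → 2.7682
Σ rows: total corner-gray = 10455  → 16.3234 mm³


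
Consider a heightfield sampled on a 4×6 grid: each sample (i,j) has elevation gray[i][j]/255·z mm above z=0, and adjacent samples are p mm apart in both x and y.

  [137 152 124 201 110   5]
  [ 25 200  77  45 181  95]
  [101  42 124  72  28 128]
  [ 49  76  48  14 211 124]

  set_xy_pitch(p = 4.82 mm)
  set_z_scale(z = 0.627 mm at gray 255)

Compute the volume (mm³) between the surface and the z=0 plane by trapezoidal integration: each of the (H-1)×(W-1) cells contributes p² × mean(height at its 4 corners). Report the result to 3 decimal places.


85.130

height_mm = gray/255 × 0.627; cell vol = 4.82² × mean(4 corners)
unit = 4.82² × 0.627 / (4×255) = 0.0142811 mm³ per gray-sum
row 0: Σ corner-gray over 5 cells = 2442  → 34.8744
row 1: Σ corner-gray over 5 cells = 1887  → 26.9484
row 2: Σ corner-gray over 5 cells = 1632  → 23.3067
Σ rows: total corner-gray = 5961  → 85.1296 mm³


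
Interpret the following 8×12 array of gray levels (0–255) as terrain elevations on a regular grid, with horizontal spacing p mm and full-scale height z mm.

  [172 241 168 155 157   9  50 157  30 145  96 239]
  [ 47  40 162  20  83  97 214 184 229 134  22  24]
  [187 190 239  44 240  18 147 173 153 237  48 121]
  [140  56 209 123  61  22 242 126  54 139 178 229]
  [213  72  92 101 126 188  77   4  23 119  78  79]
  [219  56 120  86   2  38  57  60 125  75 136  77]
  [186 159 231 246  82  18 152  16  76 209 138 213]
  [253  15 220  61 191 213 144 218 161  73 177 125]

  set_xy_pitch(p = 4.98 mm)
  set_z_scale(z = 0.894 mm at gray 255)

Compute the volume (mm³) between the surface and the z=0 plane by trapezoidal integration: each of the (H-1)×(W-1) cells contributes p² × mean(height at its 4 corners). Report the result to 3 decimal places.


height_mm = gray/255 × 0.894; cell vol = 4.98² × mean(4 corners)
unit = 4.98² × 0.894 / (4×255) = 0.0217368 mm³ per gray-sum
row 0: Σ corner-gray over 11 cells = 5268  → 114.5096
row 1: Σ corner-gray over 11 cells = 5727  → 124.4868
row 2: Σ corner-gray over 11 cells = 6075  → 132.0512
row 3: Σ corner-gray over 11 cells = 4841  → 105.2280
row 4: Σ corner-gray over 11 cells = 3858  → 83.8607
row 5: Σ corner-gray over 11 cells = 4859  → 105.6192
row 6: Σ corner-gray over 11 cells = 6377  → 138.6157
Σ rows: total corner-gray = 37005  → 804.3711 mm³

804.371


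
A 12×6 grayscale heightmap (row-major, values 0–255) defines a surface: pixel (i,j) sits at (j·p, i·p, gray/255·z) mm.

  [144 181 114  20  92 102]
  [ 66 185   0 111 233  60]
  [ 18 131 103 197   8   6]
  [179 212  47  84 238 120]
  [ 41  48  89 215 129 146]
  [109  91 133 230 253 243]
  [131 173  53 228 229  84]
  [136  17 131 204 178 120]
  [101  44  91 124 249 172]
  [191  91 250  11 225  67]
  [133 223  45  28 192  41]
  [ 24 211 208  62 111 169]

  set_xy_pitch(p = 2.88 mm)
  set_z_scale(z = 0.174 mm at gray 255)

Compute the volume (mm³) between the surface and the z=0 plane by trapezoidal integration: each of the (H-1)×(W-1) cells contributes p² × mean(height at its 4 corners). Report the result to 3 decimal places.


40.831

height_mm = gray/255 × 0.174; cell vol = 2.88² × mean(4 corners)
unit = 2.88² × 0.174 / (4×255) = 0.00141493 mm³ per gray-sum
row 0: Σ corner-gray over 5 cells = 2244  → 3.1751
row 1: Σ corner-gray over 5 cells = 2086  → 2.9515
row 2: Σ corner-gray over 5 cells = 2363  → 3.3435
row 3: Σ corner-gray over 5 cells = 2610  → 3.6930
row 4: Σ corner-gray over 5 cells = 2915  → 4.1245
row 5: Σ corner-gray over 5 cells = 3347  → 4.7358
row 6: Σ corner-gray over 5 cells = 2897  → 4.0990
row 7: Σ corner-gray over 5 cells = 2605  → 3.6859
row 8: Σ corner-gray over 5 cells = 2701  → 3.8217
row 9: Σ corner-gray over 5 cells = 2562  → 3.6250
row 10: Σ corner-gray over 5 cells = 2527  → 3.5755
Σ rows: total corner-gray = 28857  → 40.8306 mm³


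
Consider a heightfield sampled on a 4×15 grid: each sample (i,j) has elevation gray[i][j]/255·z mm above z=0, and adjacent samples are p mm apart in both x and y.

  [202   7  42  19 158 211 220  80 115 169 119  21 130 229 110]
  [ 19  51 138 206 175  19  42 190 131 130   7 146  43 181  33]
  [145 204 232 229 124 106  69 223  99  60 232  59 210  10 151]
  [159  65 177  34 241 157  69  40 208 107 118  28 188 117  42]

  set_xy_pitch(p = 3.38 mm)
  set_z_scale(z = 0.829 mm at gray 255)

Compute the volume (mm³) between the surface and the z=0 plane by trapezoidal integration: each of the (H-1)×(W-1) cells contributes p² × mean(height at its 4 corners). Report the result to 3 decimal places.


191.376

height_mm = gray/255 × 0.829; cell vol = 3.38² × mean(4 corners)
unit = 3.38² × 0.829 / (4×255) = 0.00928513 mm³ per gray-sum
row 0: Σ corner-gray over 14 cells = 6322  → 58.7006
row 1: Σ corner-gray over 14 cells = 6980  → 64.8102
row 2: Σ corner-gray over 14 cells = 7309  → 67.8650
Σ rows: total corner-gray = 20611  → 191.3757 mm³


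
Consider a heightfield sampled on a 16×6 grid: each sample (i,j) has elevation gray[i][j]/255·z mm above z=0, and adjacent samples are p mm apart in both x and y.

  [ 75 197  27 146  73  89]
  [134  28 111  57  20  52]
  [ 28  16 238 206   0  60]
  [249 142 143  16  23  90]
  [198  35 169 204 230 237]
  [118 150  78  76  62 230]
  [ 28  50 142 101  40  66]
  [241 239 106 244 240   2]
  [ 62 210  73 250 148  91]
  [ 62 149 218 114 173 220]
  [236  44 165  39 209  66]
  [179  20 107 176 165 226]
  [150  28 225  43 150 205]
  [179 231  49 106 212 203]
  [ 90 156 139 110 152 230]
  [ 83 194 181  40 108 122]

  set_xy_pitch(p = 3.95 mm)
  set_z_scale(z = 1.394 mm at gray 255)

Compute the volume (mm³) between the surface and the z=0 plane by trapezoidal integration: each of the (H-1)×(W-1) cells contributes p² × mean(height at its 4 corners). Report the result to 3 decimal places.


816.111

height_mm = gray/255 × 1.394; cell vol = 3.95² × mean(4 corners)
unit = 3.95² × 1.394 / (4×255) = 0.0213234 mm³ per gray-sum
row 0: Σ corner-gray over 5 cells = 1668  → 35.5675
row 1: Σ corner-gray over 5 cells = 1626  → 34.6719
row 2: Σ corner-gray over 5 cells = 1995  → 42.5402
row 3: Σ corner-gray over 5 cells = 2698  → 57.5306
row 4: Σ corner-gray over 5 cells = 2791  → 59.5137
row 5: Σ corner-gray over 5 cells = 1840  → 39.2351
row 6: Σ corner-gray over 5 cells = 2661  → 56.7416
row 7: Σ corner-gray over 5 cells = 3416  → 72.8408
row 8: Σ corner-gray over 5 cells = 3105  → 66.2092
row 9: Σ corner-gray over 5 cells = 2806  → 59.8335
row 10: Σ corner-gray over 5 cells = 2557  → 54.5240
row 11: Σ corner-gray over 5 cells = 2588  → 55.1850
row 12: Σ corner-gray over 5 cells = 2825  → 60.2387
row 13: Σ corner-gray over 5 cells = 3012  → 64.2261
row 14: Σ corner-gray over 5 cells = 2685  → 57.2534
Σ rows: total corner-gray = 38273  → 816.1111 mm³
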